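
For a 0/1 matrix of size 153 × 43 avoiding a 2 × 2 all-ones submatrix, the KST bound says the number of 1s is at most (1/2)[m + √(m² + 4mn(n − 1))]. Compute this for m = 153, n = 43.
z(153, 43; 2, 2) ≤ (1/2)[153 + √(153² + 4·153·43·42)] = (1/2)[153 + √1128681] = 607.697

Kővári–Sós–Turán: let r_1, ..., r_153 be the row sums and z = Σ r_i the total number of 1s. Each pair of columns can share at most one row with both entries 1 (else a 2×2 all-ones block appears), so Σ_i C(r_i, 2) ≤ C(43, 2) = 903. By convexity Σ_i C(r_i, 2) ≥ 153·C(z/153, 2) = z(z − 153)/(2·153), giving z² − 153z − 153·43·42 ≤ 0 and hence z ≤ (1/2)[153 + √(23409 + 4·276318)] = (1/2)[153 + √1128681] ≈ (1/2)(153 + 1062.394) = 607.697.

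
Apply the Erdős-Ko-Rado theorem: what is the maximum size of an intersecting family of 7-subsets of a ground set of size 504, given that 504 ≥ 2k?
max |F| = C(503, 6) = 21831160591675

The Erdős-Ko-Rado theorem states: for n ≥ 2k, an intersecting family of k-subsets of an n-element set has size at most C(n − 1, k − 1), with equality for 'star' families {A ⊆ [n] : |A| = k, i ∈ A} (fix an element i). For n = 504, k = 7: C(503, 6) = 21831160591675.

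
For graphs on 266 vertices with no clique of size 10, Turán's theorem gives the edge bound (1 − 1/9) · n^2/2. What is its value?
Turán density bound = (8/9) · 266^2/2 = 283024/9 ≈ 31447.1111

Turán's theorem: ex(n, K_{r+1}) is achieved by the complete r-partite Turán graph T(n, r) with parts as balanced as possible, and is at most (1 − 1/r) · n^2/2. For r = 9, n = 266: the density bound is (8/9) · 70756/2 = 283024/9 ≈ 31447.1111. The integer-valued extremum is e(T(266, 9)) = 31446, which is strictly less than the density bound 283024/9 since 9 ∤ 266 (the parts of T(266, 9) cannot all be equal).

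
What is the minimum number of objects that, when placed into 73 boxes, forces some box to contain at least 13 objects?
n = (13 − 1)·73 + 1 = 877

By the generalised pigeonhole principle, to guarantee some box contains ≥ r objects we need more than (r − 1) · k objects total. Threshold: n = (r − 1) · k + 1. With r = 13 and k = 73: n = 12 · 73 + 1 = 876 + 1 = 877. For n = 876 = 12 · 73, we can put exactly 12 objects in every box, avoiding 13 in any single one — so 877 is tight.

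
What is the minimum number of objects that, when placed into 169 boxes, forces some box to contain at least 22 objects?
n = (22 − 1)·169 + 1 = 3550

By the generalised pigeonhole principle, to guarantee some box contains ≥ r objects we need more than (r − 1) · k objects total. Threshold: n = (r − 1) · k + 1. With r = 22 and k = 169: n = 21 · 169 + 1 = 3549 + 1 = 3550. For n = 3549 = 21 · 169, we can put exactly 21 objects in every box, avoiding 22 in any single one — so 3550 is tight.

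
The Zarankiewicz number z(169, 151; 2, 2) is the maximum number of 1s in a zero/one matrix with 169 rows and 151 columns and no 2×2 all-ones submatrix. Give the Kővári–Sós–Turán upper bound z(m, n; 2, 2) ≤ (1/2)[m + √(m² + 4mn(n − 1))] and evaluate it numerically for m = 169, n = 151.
z(169, 151; 2, 2) ≤ (1/2)[169 + √(169² + 4·169·151·150)] = (1/2)[169 + √15339961] = 2042.8131

Kővári–Sós–Turán: let r_1, ..., r_169 be the row sums and z = Σ r_i the total number of 1s. Each pair of columns can share at most one row with both entries 1 (else a 2×2 all-ones block appears), so Σ_i C(r_i, 2) ≤ C(151, 2) = 11325. By convexity Σ_i C(r_i, 2) ≥ 169·C(z/169, 2) = z(z − 169)/(2·169), giving z² − 169z − 169·151·150 ≤ 0 and hence z ≤ (1/2)[169 + √(28561 + 4·3827850)] = (1/2)[169 + √15339961] ≈ (1/2)(169 + 3916.6262) = 2042.8131.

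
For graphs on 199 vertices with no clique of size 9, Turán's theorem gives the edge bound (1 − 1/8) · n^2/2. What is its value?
Turán density bound = (7/8) · 199^2/2 = 277207/16 ≈ 17325.4375

Turán's theorem: ex(n, K_{r+1}) is achieved by the complete r-partite Turán graph T(n, r) with parts as balanced as possible, and is at most (1 − 1/r) · n^2/2. For r = 8, n = 199: the density bound is (7/8) · 39601/2 = 277207/16 ≈ 17325.4375. The integer-valued extremum is e(T(199, 8)) = 17325, which is strictly less than the density bound 277207/16 since 8 ∤ 199 (the parts of T(199, 8) cannot all be equal).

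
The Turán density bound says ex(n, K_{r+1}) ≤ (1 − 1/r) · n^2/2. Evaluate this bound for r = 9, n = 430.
Turán density bound = (8/9) · 430^2/2 = 739600/9 ≈ 82177.7778

Turán's theorem: ex(n, K_{r+1}) is achieved by the complete r-partite Turán graph T(n, r) with parts as balanced as possible, and is at most (1 − 1/r) · n^2/2. For r = 9, n = 430: the density bound is (8/9) · 184900/2 = 739600/9 ≈ 82177.7778. The integer-valued extremum is e(T(430, 9)) = 82177, which is strictly less than the density bound 739600/9 since 9 ∤ 430 (the parts of T(430, 9) cannot all be equal).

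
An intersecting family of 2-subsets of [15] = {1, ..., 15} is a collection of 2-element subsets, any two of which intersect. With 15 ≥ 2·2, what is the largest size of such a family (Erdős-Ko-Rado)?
max |F| = C(14, 1) = 14

Erdős-Ko-Rado (1961): when n ≥ 2k, max |F| = C(n−1, k−1). The bound is attained by the star {A : i ∈ A} for any fixed i ∈ [n]. Here C(15−1, 2−1) = C(14, 1) = 14.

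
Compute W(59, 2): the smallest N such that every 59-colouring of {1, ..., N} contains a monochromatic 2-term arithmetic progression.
W(59, 2) = 59 + 1 = 60

A 2-term AP is any pair of integers, so a monochromatic 2-AP exists iff some colour is used at least twice. With 59 colours, the colouring i ↦ i on {1, ..., 59} uses each colour once, avoiding any monochromatic pair, so W(59, 2) > 59. For {1, ..., 60}, pigeonhole forces two integers of the same colour, which form a monochromatic 2-AP. Hence W(59, 2) = 60.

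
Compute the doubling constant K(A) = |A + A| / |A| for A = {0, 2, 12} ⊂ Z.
K = |A + A| / |A| = 6/3 = 2

Enumerate A + A = {a + b : a, b ∈ A}. With |A| = 3, there are |A|^2 = 9 ordered sum pairs; collecting distinct values, A + A = {0, 2, 4, 12, 14, 24}, so |A + A| = 6. Thus K = 6/3 = 2. For comparison, the minimum possible |A + A| over all 3-element sets is 2·3 − 1 = 5 (so min K = 5/3), attained only by arithmetic progressions.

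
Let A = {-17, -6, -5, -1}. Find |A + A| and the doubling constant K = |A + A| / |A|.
K = |A + A| / |A| = 10/4 = 5/2

Enumerate A + A = {a + b : a, b ∈ A}. With |A| = 4, there are |A|^2 = 16 ordered sum pairs; collecting distinct values, A + A = {-34, -23, -22, -18, -12, -11, -10, -7, -6, -2}, so |A + A| = 10. Thus K = 10/4 = 5/2. For comparison, the minimum possible |A + A| over all 4-element sets is 2·4 − 1 = 7 (so min K = 7/4), attained only by arithmetic progressions.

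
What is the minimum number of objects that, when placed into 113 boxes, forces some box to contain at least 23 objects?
n = (23 − 1)·113 + 1 = 2487

By the generalised pigeonhole principle, to guarantee some box contains ≥ r objects we need more than (r − 1) · k objects total. Threshold: n = (r − 1) · k + 1. With r = 23 and k = 113: n = 22 · 113 + 1 = 2486 + 1 = 2487. For n = 2486 = 22 · 113, we can put exactly 22 objects in every box, avoiding 23 in any single one — so 2487 is tight.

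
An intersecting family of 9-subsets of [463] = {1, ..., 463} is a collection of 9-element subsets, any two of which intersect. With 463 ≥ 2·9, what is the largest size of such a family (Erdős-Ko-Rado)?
max |F| = C(462, 8) = 48434052938466195

The Erdős-Ko-Rado theorem states: for n ≥ 2k, an intersecting family of k-subsets of an n-element set has size at most C(n − 1, k − 1), with equality for 'star' families {A ⊆ [n] : |A| = k, i ∈ A} (fix an element i). For n = 463, k = 9: C(462, 8) = 48434052938466195.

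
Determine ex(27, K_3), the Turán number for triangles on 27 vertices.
ex(27, K_3) = ⌊27^2/4⌋ = 182

Mantel (1907): a triangle-free graph on n vertices has at most ⌊n^2/4⌋ edges, with equality for the complete bipartite graph K_{⌊n/2⌋, ⌈n/2⌉}. For n = 27: ⌊27^2/4⌋ = ⌊729/4⌋ = 182. The extremal graph is K_{13, 14}, which has 13·14 = 182 edges.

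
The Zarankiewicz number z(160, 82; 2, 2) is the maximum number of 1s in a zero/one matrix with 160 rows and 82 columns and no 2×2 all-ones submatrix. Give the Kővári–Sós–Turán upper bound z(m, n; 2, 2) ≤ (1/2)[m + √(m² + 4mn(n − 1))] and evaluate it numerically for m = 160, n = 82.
z(160, 82; 2, 2) ≤ (1/2)[160 + √(160² + 4·160·82·81)] = (1/2)[160 + √4276480] = 1113.9826

Kővári–Sós–Turán: let r_1, ..., r_160 be the row sums and z = Σ r_i the total number of 1s. Each pair of columns can share at most one row with both entries 1 (else a 2×2 all-ones block appears), so Σ_i C(r_i, 2) ≤ C(82, 2) = 3321. By convexity Σ_i C(r_i, 2) ≥ 160·C(z/160, 2) = z(z − 160)/(2·160), giving z² − 160z − 160·82·81 ≤ 0 and hence z ≤ (1/2)[160 + √(25600 + 4·1062720)] = (1/2)[160 + √4276480] ≈ (1/2)(160 + 2067.9652) = 1113.9826.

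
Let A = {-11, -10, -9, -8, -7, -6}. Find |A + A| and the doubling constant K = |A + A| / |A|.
K = |A + A| / |A| = 11/6

Enumerate A + A = {a + b : a, b ∈ A}. With |A| = 6, there are |A|^2 = 36 ordered sum pairs; collecting distinct values, A + A = {-22, -21, -20, -19, -18, -17, -16, -15, -14, -13, -12}, so |A + A| = 11. Thus K = 11/6. Here |A + A| = 2|A| − 1 = 11, the minimum possible — so K = 11/6 is minimal, which holds iff A is an arithmetic progression.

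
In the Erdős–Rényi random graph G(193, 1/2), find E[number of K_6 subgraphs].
E[# K_6] = C(193, 6) · (1/2)^C(6, 2) = 66364016544 / 2^15 = 2073875517/1024 ≈ 2025269.059570

For each 6-subset S of vertices (there are C(193, 6) = 66364016544 such S), let X_S = 1 if S induces a K_6 (all C(6, 2) = 15 edges present). Then P(X_S = 1) = (1/2)^15 = 1/32768. By linearity of expectation, E[# K_6] = C(193, 6) · (1/2)^15 = 66364016544 / 32768 = 2073875517/1024 ≈ 2025269.059570.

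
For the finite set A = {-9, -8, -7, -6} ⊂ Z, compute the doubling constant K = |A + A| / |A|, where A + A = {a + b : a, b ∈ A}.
K = |A + A| / |A| = 7/4

Enumerate A + A = {a + b : a, b ∈ A}. With |A| = 4, there are |A|^2 = 16 ordered sum pairs; collecting distinct values, A + A = {-18, -17, -16, -15, -14, -13, -12}, so |A + A| = 7. Thus K = 7/4. Here |A + A| = 2|A| − 1 = 7, the minimum possible — so K = 7/4 is minimal, which holds iff A is an arithmetic progression.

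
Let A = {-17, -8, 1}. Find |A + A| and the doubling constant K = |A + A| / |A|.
K = |A + A| / |A| = 5/3

Enumerate A + A = {a + b : a, b ∈ A}. With |A| = 3, there are |A|^2 = 9 ordered sum pairs; collecting distinct values, A + A = {-34, -25, -16, -7, 2}, so |A + A| = 5. Thus K = 5/3. Here |A + A| = 2|A| − 1 = 5, the minimum possible — so K = 5/3 is minimal, which holds iff A is an arithmetic progression.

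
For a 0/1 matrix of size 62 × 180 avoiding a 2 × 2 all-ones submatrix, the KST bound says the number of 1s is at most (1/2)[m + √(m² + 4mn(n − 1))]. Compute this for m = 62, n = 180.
z(62, 180; 2, 2) ≤ (1/2)[62 + √(62² + 4·62·180·179)] = (1/2)[62 + √7994404] = 1444.7189

Kővári–Sós–Turán: let r_1, ..., r_62 be the row sums and z = Σ r_i the total number of 1s. Each pair of columns can share at most one row with both entries 1 (else a 2×2 all-ones block appears), so Σ_i C(r_i, 2) ≤ C(180, 2) = 16110. By convexity Σ_i C(r_i, 2) ≥ 62·C(z/62, 2) = z(z − 62)/(2·62), giving z² − 62z − 62·180·179 ≤ 0 and hence z ≤ (1/2)[62 + √(3844 + 4·1997640)] = (1/2)[62 + √7994404] ≈ (1/2)(62 + 2827.4377) = 1444.7189.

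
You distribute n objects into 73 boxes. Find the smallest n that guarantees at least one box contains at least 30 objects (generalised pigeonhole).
n = (30 − 1)·73 + 1 = 2118

By the generalised pigeonhole principle, to guarantee some box contains ≥ r objects we need more than (r − 1) · k objects total. Threshold: n = (r − 1) · k + 1. With r = 30 and k = 73: n = 29 · 73 + 1 = 2117 + 1 = 2118. For n = 2117 = 29 · 73, we can put exactly 29 objects in every box, avoiding 30 in any single one — so 2118 is tight.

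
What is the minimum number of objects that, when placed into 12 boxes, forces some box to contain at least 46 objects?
n = (46 − 1)·12 + 1 = 541

By the generalised pigeonhole principle, to guarantee some box contains ≥ r objects we need more than (r − 1) · k objects total. Threshold: n = (r − 1) · k + 1. With r = 46 and k = 12: n = 45 · 12 + 1 = 540 + 1 = 541. For n = 540 = 45 · 12, we can put exactly 45 objects in every box, avoiding 46 in any single one — so 541 is tight.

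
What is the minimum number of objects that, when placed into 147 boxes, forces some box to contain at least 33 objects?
n = (33 − 1)·147 + 1 = 4705

By the generalised pigeonhole principle, to guarantee some box contains ≥ r objects we need more than (r − 1) · k objects total. Threshold: n = (r − 1) · k + 1. With r = 33 and k = 147: n = 32 · 147 + 1 = 4704 + 1 = 4705. For n = 4704 = 32 · 147, we can put exactly 32 objects in every box, avoiding 33 in any single one — so 4705 is tight.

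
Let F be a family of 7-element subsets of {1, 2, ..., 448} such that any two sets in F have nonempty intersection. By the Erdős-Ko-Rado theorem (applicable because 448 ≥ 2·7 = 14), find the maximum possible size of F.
max |F| = C(447, 6) = 10712204676433

Erdős-Ko-Rado (1961): when n ≥ 2k, max |F| = C(n−1, k−1). The bound is attained by the star {A : i ∈ A} for any fixed i ∈ [n]. Here C(448−1, 7−1) = C(447, 6) = 10712204676433.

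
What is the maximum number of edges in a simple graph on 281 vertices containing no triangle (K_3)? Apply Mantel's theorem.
ex(281, K_3) = ⌊281^2/4⌋ = 19740

Mantel (1907): a triangle-free graph on n vertices has at most ⌊n^2/4⌋ edges, with equality for the complete bipartite graph K_{⌊n/2⌋, ⌈n/2⌉}. For n = 281: ⌊281^2/4⌋ = ⌊78961/4⌋ = 19740. The extremal graph is K_{140, 141}, which has 140·141 = 19740 edges.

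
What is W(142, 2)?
W(142, 2) = 142 + 1 = 143

A 2-term AP is any pair of integers, so a monochromatic 2-AP exists iff some colour is used at least twice. With 142 colours, the colouring i ↦ i on {1, ..., 142} uses each colour once, avoiding any monochromatic pair, so W(142, 2) > 142. For {1, ..., 143}, pigeonhole forces two integers of the same colour, which form a monochromatic 2-AP. Hence W(142, 2) = 143.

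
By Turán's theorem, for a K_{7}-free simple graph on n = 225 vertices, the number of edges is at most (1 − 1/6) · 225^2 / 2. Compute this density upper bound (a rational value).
Turán density bound = (5/6) · 225^2/2 = 84375/4 ≈ 21093.75

Turán's theorem: ex(n, K_{r+1}) is achieved by the complete r-partite Turán graph T(n, r) with parts as balanced as possible, and is at most (1 − 1/r) · n^2/2. For r = 6, n = 225: the density bound is (5/6) · 50625/2 = 84375/4 ≈ 21093.75. The integer-valued extremum is e(T(225, 6)) = 21093, which is strictly less than the density bound 84375/4 since 6 ∤ 225 (the parts of T(225, 6) cannot all be equal).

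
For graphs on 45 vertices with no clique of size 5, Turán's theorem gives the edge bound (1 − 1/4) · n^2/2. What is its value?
Turán density bound = (3/4) · 45^2/2 = 6075/8 ≈ 759.375

Turán's theorem: ex(n, K_{r+1}) is achieved by the complete r-partite Turán graph T(n, r) with parts as balanced as possible, and is at most (1 − 1/r) · n^2/2. For r = 4, n = 45: the density bound is (3/4) · 2025/2 = 6075/8 ≈ 759.375. The integer-valued extremum is e(T(45, 4)) = 759, which is strictly less than the density bound 6075/8 since 4 ∤ 45 (the parts of T(45, 4) cannot all be equal).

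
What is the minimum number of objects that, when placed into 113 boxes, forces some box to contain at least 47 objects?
n = (47 − 1)·113 + 1 = 5199

By the generalised pigeonhole principle, to guarantee some box contains ≥ r objects we need more than (r − 1) · k objects total. Threshold: n = (r − 1) · k + 1. With r = 47 and k = 113: n = 46 · 113 + 1 = 5198 + 1 = 5199. For n = 5198 = 46 · 113, we can put exactly 46 objects in every box, avoiding 47 in any single one — so 5199 is tight.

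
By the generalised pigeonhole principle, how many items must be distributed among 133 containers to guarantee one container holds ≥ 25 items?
n = (25 − 1)·133 + 1 = 3193

By the generalised pigeonhole principle, to guarantee some box contains ≥ r objects we need more than (r − 1) · k objects total. Threshold: n = (r − 1) · k + 1. With r = 25 and k = 133: n = 24 · 133 + 1 = 3192 + 1 = 3193. For n = 3192 = 24 · 133, we can put exactly 24 objects in every box, avoiding 25 in any single one — so 3193 is tight.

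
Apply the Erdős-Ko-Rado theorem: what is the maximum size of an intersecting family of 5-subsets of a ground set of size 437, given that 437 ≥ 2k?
max |F| = C(436, 4) = 1485053605

The Erdős-Ko-Rado theorem states: for n ≥ 2k, an intersecting family of k-subsets of an n-element set has size at most C(n − 1, k − 1), with equality for 'star' families {A ⊆ [n] : |A| = k, i ∈ A} (fix an element i). For n = 437, k = 5: C(436, 4) = 1485053605.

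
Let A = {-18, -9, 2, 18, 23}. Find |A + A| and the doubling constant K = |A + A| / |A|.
K = |A + A| / |A| = 15/5 = 3

Enumerate A + A = {a + b : a, b ∈ A}. With |A| = 5, there are |A|^2 = 25 ordered sum pairs; collecting distinct values, A + A = {-36, -27, -18, -16, -7, 0, 4, 5, 9, 14, 20, 25, 36, 41, 46}, so |A + A| = 15. Thus K = 15/5 = 3. For comparison, the minimum possible |A + A| over all 5-element sets is 2·5 − 1 = 9 (so min K = 9/5), attained only by arithmetic progressions.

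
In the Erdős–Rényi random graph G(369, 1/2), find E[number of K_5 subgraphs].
E[# K_5] = C(369, 5) · (1/2)^C(5, 2) = 55479552948 / 2^10 = 13869888237/256 ≈ 54179250.925781

For each 5-subset S of vertices (there are C(369, 5) = 55479552948 such S), let X_S = 1 if S induces a K_5 (all C(5, 2) = 10 edges present). Then P(X_S = 1) = (1/2)^10 = 1/1024. By linearity of expectation, E[# K_5] = C(369, 5) · (1/2)^10 = 55479552948 / 1024 = 13869888237/256 ≈ 54179250.925781.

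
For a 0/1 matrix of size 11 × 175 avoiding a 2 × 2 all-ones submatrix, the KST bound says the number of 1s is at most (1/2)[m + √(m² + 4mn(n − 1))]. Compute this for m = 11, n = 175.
z(11, 175; 2, 2) ≤ (1/2)[11 + √(11² + 4·11·175·174)] = (1/2)[11 + √1339921] = 584.2748

Kővári–Sós–Turán: let r_1, ..., r_11 be the row sums and z = Σ r_i the total number of 1s. Each pair of columns can share at most one row with both entries 1 (else a 2×2 all-ones block appears), so Σ_i C(r_i, 2) ≤ C(175, 2) = 15225. By convexity Σ_i C(r_i, 2) ≥ 11·C(z/11, 2) = z(z − 11)/(2·11), giving z² − 11z − 11·175·174 ≤ 0 and hence z ≤ (1/2)[11 + √(121 + 4·334950)] = (1/2)[11 + √1339921] ≈ (1/2)(11 + 1157.5496) = 584.2748.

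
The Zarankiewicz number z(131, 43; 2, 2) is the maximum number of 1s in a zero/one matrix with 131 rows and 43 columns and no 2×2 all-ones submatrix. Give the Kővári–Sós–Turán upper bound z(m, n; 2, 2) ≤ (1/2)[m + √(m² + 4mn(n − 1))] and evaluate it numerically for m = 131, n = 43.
z(131, 43; 2, 2) ≤ (1/2)[131 + √(131² + 4·131·43·42)] = (1/2)[131 + √963505] = 556.2915

Kővári–Sós–Turán: let r_1, ..., r_131 be the row sums and z = Σ r_i the total number of 1s. Each pair of columns can share at most one row with both entries 1 (else a 2×2 all-ones block appears), so Σ_i C(r_i, 2) ≤ C(43, 2) = 903. By convexity Σ_i C(r_i, 2) ≥ 131·C(z/131, 2) = z(z − 131)/(2·131), giving z² − 131z − 131·43·42 ≤ 0 and hence z ≤ (1/2)[131 + √(17161 + 4·236586)] = (1/2)[131 + √963505] ≈ (1/2)(131 + 981.5829) = 556.2915.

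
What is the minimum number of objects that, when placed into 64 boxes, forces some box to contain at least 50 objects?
n = (50 − 1)·64 + 1 = 3137

By the generalised pigeonhole principle, to guarantee some box contains ≥ r objects we need more than (r − 1) · k objects total. Threshold: n = (r − 1) · k + 1. With r = 50 and k = 64: n = 49 · 64 + 1 = 3136 + 1 = 3137. For n = 3136 = 49 · 64, we can put exactly 49 objects in every box, avoiding 50 in any single one — so 3137 is tight.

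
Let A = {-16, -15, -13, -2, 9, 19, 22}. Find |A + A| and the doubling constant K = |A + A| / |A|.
K = |A + A| / |A| = 25/7

Enumerate A + A = {a + b : a, b ∈ A}. With |A| = 7, there are |A|^2 = 49 ordered sum pairs; collecting distinct values, A + A = {-32, -31, -30, -29, -28, -26, -18, -17, -15, -7, -6, -4, 3, 4, 6, 7, 9, 17, 18, 20, 28, 31, 38, 41, 44}, so |A + A| = 25. Thus K = 25/7. For comparison, the minimum possible |A + A| over all 7-element sets is 2·7 − 1 = 13 (so min K = 13/7), attained only by arithmetic progressions.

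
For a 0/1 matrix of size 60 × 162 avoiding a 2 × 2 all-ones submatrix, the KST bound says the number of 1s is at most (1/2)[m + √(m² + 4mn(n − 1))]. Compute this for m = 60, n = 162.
z(60, 162; 2, 2) ≤ (1/2)[60 + √(60² + 4·60·162·161)] = (1/2)[60 + √6263280] = 1281.3273

Kővári–Sós–Turán: let r_1, ..., r_60 be the row sums and z = Σ r_i the total number of 1s. Each pair of columns can share at most one row with both entries 1 (else a 2×2 all-ones block appears), so Σ_i C(r_i, 2) ≤ C(162, 2) = 13041. By convexity Σ_i C(r_i, 2) ≥ 60·C(z/60, 2) = z(z − 60)/(2·60), giving z² − 60z − 60·162·161 ≤ 0 and hence z ≤ (1/2)[60 + √(3600 + 4·1564920)] = (1/2)[60 + √6263280] ≈ (1/2)(60 + 2502.6546) = 1281.3273.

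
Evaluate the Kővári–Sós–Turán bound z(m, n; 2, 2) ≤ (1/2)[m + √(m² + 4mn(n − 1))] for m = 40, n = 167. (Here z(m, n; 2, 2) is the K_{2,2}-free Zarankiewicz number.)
z(40, 167; 2, 2) ≤ (1/2)[40 + √(40² + 4·40·167·166)] = (1/2)[40 + √4437120] = 1073.2236

Kővári–Sós–Turán: let r_1, ..., r_40 be the row sums and z = Σ r_i the total number of 1s. Each pair of columns can share at most one row with both entries 1 (else a 2×2 all-ones block appears), so Σ_i C(r_i, 2) ≤ C(167, 2) = 13861. By convexity Σ_i C(r_i, 2) ≥ 40·C(z/40, 2) = z(z − 40)/(2·40), giving z² − 40z − 40·167·166 ≤ 0 and hence z ≤ (1/2)[40 + √(1600 + 4·1108880)] = (1/2)[40 + √4437120] ≈ (1/2)(40 + 2106.4472) = 1073.2236.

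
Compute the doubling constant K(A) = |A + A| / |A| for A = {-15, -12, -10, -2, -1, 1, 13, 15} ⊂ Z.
K = |A + A| / |A| = 30/8 = 15/4

Enumerate A + A = {a + b : a, b ∈ A}. With |A| = 8, there are |A|^2 = 64 ordered sum pairs; collecting distinct values, A + A = {-30, -27, -25, -24, -22, -20, -17, -16, -14, -13, -12, -11, -9, -4, -3, -2, -1, 0, 1, 2, 3, 5, 11, 12, 13, 14, 16, 26, 28, 30}, so |A + A| = 30. Thus K = 30/8 = 15/4. For comparison, the minimum possible |A + A| over all 8-element sets is 2·8 − 1 = 15 (so min K = 15/8), attained only by arithmetic progressions.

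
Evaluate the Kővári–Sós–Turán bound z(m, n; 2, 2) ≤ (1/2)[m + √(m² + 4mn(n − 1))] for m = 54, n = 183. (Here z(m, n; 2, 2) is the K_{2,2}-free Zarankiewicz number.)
z(54, 183; 2, 2) ≤ (1/2)[54 + √(54² + 4·54·183·182)] = (1/2)[54 + √7197012] = 1368.3624

Kővári–Sós–Turán: let r_1, ..., r_54 be the row sums and z = Σ r_i the total number of 1s. Each pair of columns can share at most one row with both entries 1 (else a 2×2 all-ones block appears), so Σ_i C(r_i, 2) ≤ C(183, 2) = 16653. By convexity Σ_i C(r_i, 2) ≥ 54·C(z/54, 2) = z(z − 54)/(2·54), giving z² − 54z − 54·183·182 ≤ 0 and hence z ≤ (1/2)[54 + √(2916 + 4·1798524)] = (1/2)[54 + √7197012] ≈ (1/2)(54 + 2682.7247) = 1368.3624.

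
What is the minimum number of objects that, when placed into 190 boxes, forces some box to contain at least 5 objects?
n = (5 − 1)·190 + 1 = 761

By the generalised pigeonhole principle, to guarantee some box contains ≥ r objects we need more than (r − 1) · k objects total. Threshold: n = (r − 1) · k + 1. With r = 5 and k = 190: n = 4 · 190 + 1 = 760 + 1 = 761. For n = 760 = 4 · 190, we can put exactly 4 objects in every box, avoiding 5 in any single one — so 761 is tight.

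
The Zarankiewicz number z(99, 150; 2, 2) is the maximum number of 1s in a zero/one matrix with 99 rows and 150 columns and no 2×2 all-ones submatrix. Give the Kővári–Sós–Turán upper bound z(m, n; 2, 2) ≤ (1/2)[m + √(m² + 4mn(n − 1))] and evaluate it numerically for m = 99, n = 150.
z(99, 150; 2, 2) ≤ (1/2)[99 + √(99² + 4·99·150·149)] = (1/2)[99 + √8860401] = 1537.8213

Kővári–Sós–Turán: let r_1, ..., r_99 be the row sums and z = Σ r_i the total number of 1s. Each pair of columns can share at most one row with both entries 1 (else a 2×2 all-ones block appears), so Σ_i C(r_i, 2) ≤ C(150, 2) = 11175. By convexity Σ_i C(r_i, 2) ≥ 99·C(z/99, 2) = z(z − 99)/(2·99), giving z² − 99z − 99·150·149 ≤ 0 and hence z ≤ (1/2)[99 + √(9801 + 4·2212650)] = (1/2)[99 + √8860401] ≈ (1/2)(99 + 2976.6426) = 1537.8213.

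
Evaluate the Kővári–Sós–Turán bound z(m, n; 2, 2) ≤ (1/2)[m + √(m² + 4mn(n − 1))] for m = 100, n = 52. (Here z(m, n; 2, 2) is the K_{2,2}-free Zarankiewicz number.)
z(100, 52; 2, 2) ≤ (1/2)[100 + √(100² + 4·100·52·51)] = (1/2)[100 + √1070800] = 567.3973

Kővári–Sós–Turán: let r_1, ..., r_100 be the row sums and z = Σ r_i the total number of 1s. Each pair of columns can share at most one row with both entries 1 (else a 2×2 all-ones block appears), so Σ_i C(r_i, 2) ≤ C(52, 2) = 1326. By convexity Σ_i C(r_i, 2) ≥ 100·C(z/100, 2) = z(z − 100)/(2·100), giving z² − 100z − 100·52·51 ≤ 0 and hence z ≤ (1/2)[100 + √(10000 + 4·265200)] = (1/2)[100 + √1070800] ≈ (1/2)(100 + 1034.7947) = 567.3973.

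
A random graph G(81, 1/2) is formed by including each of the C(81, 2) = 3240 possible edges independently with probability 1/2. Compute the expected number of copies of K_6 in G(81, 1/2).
E[# K_6] = C(81, 6) · (1/2)^C(6, 2) = 324540216 / 2^15 = 40567527/4096 ≈ 9904.181396

For each 6-subset S of vertices (there are C(81, 6) = 324540216 such S), let X_S = 1 if S induces a K_6 (all C(6, 2) = 15 edges present). Then P(X_S = 1) = (1/2)^15 = 1/32768. By linearity of expectation, E[# K_6] = C(81, 6) · (1/2)^15 = 324540216 / 32768 = 40567527/4096 ≈ 9904.181396.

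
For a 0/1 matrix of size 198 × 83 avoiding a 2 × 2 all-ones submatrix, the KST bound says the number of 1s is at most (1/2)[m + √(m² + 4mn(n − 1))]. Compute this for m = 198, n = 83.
z(198, 83; 2, 2) ≤ (1/2)[198 + √(198² + 4·198·83·82)] = (1/2)[198 + √5429556] = 1264.0704

Kővári–Sós–Turán: let r_1, ..., r_198 be the row sums and z = Σ r_i the total number of 1s. Each pair of columns can share at most one row with both entries 1 (else a 2×2 all-ones block appears), so Σ_i C(r_i, 2) ≤ C(83, 2) = 3403. By convexity Σ_i C(r_i, 2) ≥ 198·C(z/198, 2) = z(z − 198)/(2·198), giving z² − 198z − 198·83·82 ≤ 0 and hence z ≤ (1/2)[198 + √(39204 + 4·1347588)] = (1/2)[198 + √5429556] ≈ (1/2)(198 + 2330.1408) = 1264.0704.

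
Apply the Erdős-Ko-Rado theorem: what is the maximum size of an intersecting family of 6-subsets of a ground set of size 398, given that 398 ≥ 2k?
max |F| = C(397, 5) = 80129109159

Erdős-Ko-Rado (1961): when n ≥ 2k, max |F| = C(n−1, k−1). The bound is attained by the star {A : i ∈ A} for any fixed i ∈ [n]. Here C(398−1, 6−1) = C(397, 5) = 80129109159.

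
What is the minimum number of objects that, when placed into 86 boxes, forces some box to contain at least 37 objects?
n = (37 − 1)·86 + 1 = 3097

By the generalised pigeonhole principle, to guarantee some box contains ≥ r objects we need more than (r − 1) · k objects total. Threshold: n = (r − 1) · k + 1. With r = 37 and k = 86: n = 36 · 86 + 1 = 3096 + 1 = 3097. For n = 3096 = 36 · 86, we can put exactly 36 objects in every box, avoiding 37 in any single one — so 3097 is tight.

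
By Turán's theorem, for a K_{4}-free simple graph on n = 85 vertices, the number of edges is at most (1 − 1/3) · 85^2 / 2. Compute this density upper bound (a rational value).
Turán density bound = (2/3) · 85^2/2 = 7225/3 ≈ 2408.3333

Turán's theorem: ex(n, K_{r+1}) is achieved by the complete r-partite Turán graph T(n, r) with parts as balanced as possible, and is at most (1 − 1/r) · n^2/2. For r = 3, n = 85: the density bound is (2/3) · 7225/2 = 7225/3 ≈ 2408.3333. The integer-valued extremum is e(T(85, 3)) = 2408, which is strictly less than the density bound 7225/3 since 3 ∤ 85 (the parts of T(85, 3) cannot all be equal).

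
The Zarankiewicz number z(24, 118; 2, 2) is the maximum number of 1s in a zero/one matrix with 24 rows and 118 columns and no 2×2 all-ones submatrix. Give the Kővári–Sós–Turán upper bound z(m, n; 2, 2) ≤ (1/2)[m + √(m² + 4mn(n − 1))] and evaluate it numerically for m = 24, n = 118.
z(24, 118; 2, 2) ≤ (1/2)[24 + √(24² + 4·24·118·117)] = (1/2)[24 + √1325952] = 587.7499

Kővári–Sós–Turán: let r_1, ..., r_24 be the row sums and z = Σ r_i the total number of 1s. Each pair of columns can share at most one row with both entries 1 (else a 2×2 all-ones block appears), so Σ_i C(r_i, 2) ≤ C(118, 2) = 6903. By convexity Σ_i C(r_i, 2) ≥ 24·C(z/24, 2) = z(z − 24)/(2·24), giving z² − 24z − 24·118·117 ≤ 0 and hence z ≤ (1/2)[24 + √(576 + 4·331344)] = (1/2)[24 + √1325952] ≈ (1/2)(24 + 1151.4999) = 587.7499.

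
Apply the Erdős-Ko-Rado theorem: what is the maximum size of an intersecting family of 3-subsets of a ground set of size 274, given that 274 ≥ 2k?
max |F| = C(273, 2) = 37128

The Erdős-Ko-Rado theorem states: for n ≥ 2k, an intersecting family of k-subsets of an n-element set has size at most C(n − 1, k − 1), with equality for 'star' families {A ⊆ [n] : |A| = k, i ∈ A} (fix an element i). For n = 274, k = 3: C(273, 2) = 37128.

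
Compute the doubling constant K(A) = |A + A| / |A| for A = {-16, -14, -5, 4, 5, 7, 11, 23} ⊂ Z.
K = |A + A| / |A| = 32/8 = 4

Enumerate A + A = {a + b : a, b ∈ A}. With |A| = 8, there are |A|^2 = 64 ordered sum pairs; collecting distinct values, A + A = {-32, -30, -28, -21, -19, -12, -11, -10, -9, -7, -5, -3, -1, 0, 2, 6, 7, 8, 9, 10, 11, 12, 14, 15, 16, 18, 22, 27, 28, 30, 34, 46}, so |A + A| = 32. Thus K = 32/8 = 4. For comparison, the minimum possible |A + A| over all 8-element sets is 2·8 − 1 = 15 (so min K = 15/8), attained only by arithmetic progressions.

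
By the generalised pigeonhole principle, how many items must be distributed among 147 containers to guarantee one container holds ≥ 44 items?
n = (44 − 1)·147 + 1 = 6322

By the generalised pigeonhole principle, to guarantee some box contains ≥ r objects we need more than (r − 1) · k objects total. Threshold: n = (r − 1) · k + 1. With r = 44 and k = 147: n = 43 · 147 + 1 = 6321 + 1 = 6322. For n = 6321 = 43 · 147, we can put exactly 43 objects in every box, avoiding 44 in any single one — so 6322 is tight.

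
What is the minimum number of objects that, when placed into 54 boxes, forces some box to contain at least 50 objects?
n = (50 − 1)·54 + 1 = 2647

By the generalised pigeonhole principle, to guarantee some box contains ≥ r objects we need more than (r − 1) · k objects total. Threshold: n = (r − 1) · k + 1. With r = 50 and k = 54: n = 49 · 54 + 1 = 2646 + 1 = 2647. For n = 2646 = 49 · 54, we can put exactly 49 objects in every box, avoiding 50 in any single one — so 2647 is tight.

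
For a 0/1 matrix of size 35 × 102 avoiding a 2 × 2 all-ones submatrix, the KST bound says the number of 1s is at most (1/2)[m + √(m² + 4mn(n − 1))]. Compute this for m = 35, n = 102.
z(35, 102; 2, 2) ≤ (1/2)[35 + √(35² + 4·35·102·101)] = (1/2)[35 + √1443505] = 618.2298

Kővári–Sós–Turán: let r_1, ..., r_35 be the row sums and z = Σ r_i the total number of 1s. Each pair of columns can share at most one row with both entries 1 (else a 2×2 all-ones block appears), so Σ_i C(r_i, 2) ≤ C(102, 2) = 5151. By convexity Σ_i C(r_i, 2) ≥ 35·C(z/35, 2) = z(z − 35)/(2·35), giving z² − 35z − 35·102·101 ≤ 0 and hence z ≤ (1/2)[35 + √(1225 + 4·360570)] = (1/2)[35 + √1443505] ≈ (1/2)(35 + 1201.4595) = 618.2298.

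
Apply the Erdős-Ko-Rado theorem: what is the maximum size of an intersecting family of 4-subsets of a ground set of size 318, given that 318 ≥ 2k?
max |F| = C(317, 3) = 5259030

The Erdős-Ko-Rado theorem states: for n ≥ 2k, an intersecting family of k-subsets of an n-element set has size at most C(n − 1, k − 1), with equality for 'star' families {A ⊆ [n] : |A| = k, i ∈ A} (fix an element i). For n = 318, k = 4: C(317, 3) = 5259030.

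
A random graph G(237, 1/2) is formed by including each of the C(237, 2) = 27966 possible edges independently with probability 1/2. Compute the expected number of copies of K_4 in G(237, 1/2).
E[# K_4] = C(237, 4) · (1/2)^C(4, 2) = 128154195 / 2^6 = 2002409.296875

For each 4-subset S of vertices (there are C(237, 4) = 128154195 such S), let X_S = 1 if S induces a K_4 (all C(4, 2) = 6 edges present). Then P(X_S = 1) = (1/2)^6 = 1/64. By linearity of expectation, E[# K_4] = C(237, 4) · (1/2)^6 = 128154195 / 64 = 2002409.296875.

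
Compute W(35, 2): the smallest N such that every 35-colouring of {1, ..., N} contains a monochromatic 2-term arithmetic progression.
W(35, 2) = 35 + 1 = 36

A 2-term AP is any pair of integers, so a monochromatic 2-AP exists iff some colour is used at least twice. With 35 colours, the colouring i ↦ i on {1, ..., 35} uses each colour once, avoiding any monochromatic pair, so W(35, 2) > 35. For {1, ..., 36}, pigeonhole forces two integers of the same colour, which form a monochromatic 2-AP. Hence W(35, 2) = 36.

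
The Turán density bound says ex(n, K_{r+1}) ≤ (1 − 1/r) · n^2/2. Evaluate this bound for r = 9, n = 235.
Turán density bound = (8/9) · 235^2/2 = 220900/9 ≈ 24544.4444

Turán's theorem: ex(n, K_{r+1}) is achieved by the complete r-partite Turán graph T(n, r) with parts as balanced as possible, and is at most (1 − 1/r) · n^2/2. For r = 9, n = 235: the density bound is (8/9) · 55225/2 = 220900/9 ≈ 24544.4444. The integer-valued extremum is e(T(235, 9)) = 24544, which is strictly less than the density bound 220900/9 since 9 ∤ 235 (the parts of T(235, 9) cannot all be equal).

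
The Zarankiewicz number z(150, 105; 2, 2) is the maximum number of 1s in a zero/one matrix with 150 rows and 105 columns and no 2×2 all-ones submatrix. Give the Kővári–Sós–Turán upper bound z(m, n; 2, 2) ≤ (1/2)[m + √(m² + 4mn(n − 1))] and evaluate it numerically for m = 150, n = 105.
z(150, 105; 2, 2) ≤ (1/2)[150 + √(150² + 4·150·105·104)] = (1/2)[150 + √6574500] = 1357.0394

Kővári–Sós–Turán: let r_1, ..., r_150 be the row sums and z = Σ r_i the total number of 1s. Each pair of columns can share at most one row with both entries 1 (else a 2×2 all-ones block appears), so Σ_i C(r_i, 2) ≤ C(105, 2) = 5460. By convexity Σ_i C(r_i, 2) ≥ 150·C(z/150, 2) = z(z − 150)/(2·150), giving z² − 150z − 150·105·104 ≤ 0 and hence z ≤ (1/2)[150 + √(22500 + 4·1638000)] = (1/2)[150 + √6574500] ≈ (1/2)(150 + 2564.0788) = 1357.0394.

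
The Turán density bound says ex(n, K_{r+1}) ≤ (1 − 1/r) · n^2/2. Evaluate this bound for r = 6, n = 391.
Turán density bound = (5/6) · 391^2/2 = 764405/12 ≈ 63700.4167

Turán's theorem: ex(n, K_{r+1}) is achieved by the complete r-partite Turán graph T(n, r) with parts as balanced as possible, and is at most (1 − 1/r) · n^2/2. For r = 6, n = 391: the density bound is (5/6) · 152881/2 = 764405/12 ≈ 63700.4167. The integer-valued extremum is e(T(391, 6)) = 63700, which is strictly less than the density bound 764405/12 since 6 ∤ 391 (the parts of T(391, 6) cannot all be equal).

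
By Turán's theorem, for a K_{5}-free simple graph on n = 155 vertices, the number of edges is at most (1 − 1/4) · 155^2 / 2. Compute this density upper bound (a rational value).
Turán density bound = (3/4) · 155^2/2 = 72075/8 ≈ 9009.375

Turán's theorem: ex(n, K_{r+1}) is achieved by the complete r-partite Turán graph T(n, r) with parts as balanced as possible, and is at most (1 − 1/r) · n^2/2. For r = 4, n = 155: the density bound is (3/4) · 24025/2 = 72075/8 ≈ 9009.375. The integer-valued extremum is e(T(155, 4)) = 9009, which is strictly less than the density bound 72075/8 since 4 ∤ 155 (the parts of T(155, 4) cannot all be equal).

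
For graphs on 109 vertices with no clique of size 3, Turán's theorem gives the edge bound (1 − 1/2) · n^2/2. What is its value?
Turán density bound = (1/2) · 109^2/2 = 11881/4 ≈ 2970.25

Turán's theorem: ex(n, K_{r+1}) is achieved by the complete r-partite Turán graph T(n, r) with parts as balanced as possible, and is at most (1 − 1/r) · n^2/2. For r = 2, n = 109: the density bound is (1/2) · 11881/2 = 11881/4 ≈ 2970.25. The integer-valued extremum is e(T(109, 2)) = 2970, which is strictly less than the density bound 11881/4 since 2 ∤ 109 (the parts of T(109, 2) cannot all be equal).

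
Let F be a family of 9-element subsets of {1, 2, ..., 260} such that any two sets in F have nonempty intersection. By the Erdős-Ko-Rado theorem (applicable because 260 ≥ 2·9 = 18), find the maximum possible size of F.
max |F| = C(259, 8) = 450263760607584

Erdős-Ko-Rado (1961): when n ≥ 2k, max |F| = C(n−1, k−1). The bound is attained by the star {A : i ∈ A} for any fixed i ∈ [n]. Here C(260−1, 9−1) = C(259, 8) = 450263760607584.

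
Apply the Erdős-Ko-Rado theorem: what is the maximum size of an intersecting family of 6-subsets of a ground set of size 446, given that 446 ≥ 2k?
max |F| = C(445, 5) = 142176009339

The Erdős-Ko-Rado theorem states: for n ≥ 2k, an intersecting family of k-subsets of an n-element set has size at most C(n − 1, k − 1), with equality for 'star' families {A ⊆ [n] : |A| = k, i ∈ A} (fix an element i). For n = 446, k = 6: C(445, 5) = 142176009339.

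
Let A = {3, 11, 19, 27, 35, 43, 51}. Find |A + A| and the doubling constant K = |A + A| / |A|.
K = |A + A| / |A| = 13/7

Enumerate A + A = {a + b : a, b ∈ A}. With |A| = 7, there are |A|^2 = 49 ordered sum pairs; collecting distinct values, A + A = {6, 14, 22, 30, 38, 46, 54, 62, 70, 78, 86, 94, 102}, so |A + A| = 13. Thus K = 13/7. Here |A + A| = 2|A| − 1 = 13, the minimum possible — so K = 13/7 is minimal, which holds iff A is an arithmetic progression.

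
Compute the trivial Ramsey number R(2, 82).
R(2, 82) = 82

R(2, k) = k for all k ≥ 2: in a 2-colouring of K_k, either some edge is red (a red K_2) or all edges are blue (a blue K_k). And K_{81} coloured all-blue has no blue K_82, so R(2, 82) > 81. Hence R(2, 82) = 82.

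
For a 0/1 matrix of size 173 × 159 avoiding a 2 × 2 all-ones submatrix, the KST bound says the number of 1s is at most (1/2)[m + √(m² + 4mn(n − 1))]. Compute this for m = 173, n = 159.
z(173, 159; 2, 2) ≤ (1/2)[173 + √(173² + 4·173·159·158)] = (1/2)[173 + √17414353] = 2173.0254

Kővári–Sós–Turán: let r_1, ..., r_173 be the row sums and z = Σ r_i the total number of 1s. Each pair of columns can share at most one row with both entries 1 (else a 2×2 all-ones block appears), so Σ_i C(r_i, 2) ≤ C(159, 2) = 12561. By convexity Σ_i C(r_i, 2) ≥ 173·C(z/173, 2) = z(z − 173)/(2·173), giving z² − 173z − 173·159·158 ≤ 0 and hence z ≤ (1/2)[173 + √(29929 + 4·4346106)] = (1/2)[173 + √17414353] ≈ (1/2)(173 + 4173.0508) = 2173.0254.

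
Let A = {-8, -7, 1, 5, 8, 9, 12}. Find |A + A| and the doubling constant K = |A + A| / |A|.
K = |A + A| / |A| = 23/7

Enumerate A + A = {a + b : a, b ∈ A}. With |A| = 7, there are |A|^2 = 49 ordered sum pairs; collecting distinct values, A + A = {-16, -15, -14, -7, -6, -3, -2, 0, 1, 2, 4, 5, 6, 9, 10, 13, 14, 16, 17, 18, 20, 21, 24}, so |A + A| = 23. Thus K = 23/7. For comparison, the minimum possible |A + A| over all 7-element sets is 2·7 − 1 = 13 (so min K = 13/7), attained only by arithmetic progressions.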